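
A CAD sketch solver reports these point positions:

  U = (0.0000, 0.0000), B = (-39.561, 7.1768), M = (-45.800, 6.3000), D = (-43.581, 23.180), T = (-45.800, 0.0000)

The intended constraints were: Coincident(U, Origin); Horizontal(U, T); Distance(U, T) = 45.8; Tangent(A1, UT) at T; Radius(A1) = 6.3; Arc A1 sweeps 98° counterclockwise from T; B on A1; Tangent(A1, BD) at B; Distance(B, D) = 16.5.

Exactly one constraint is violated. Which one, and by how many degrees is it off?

Tangent(A1, BD) at B — off by 6.10°.

U = (0.00, 0.00) ✓; U.y = 0.00, T.y = 0.00 ✓; |UT| = 45.80 ✓; ∠(MT, TU) = 90.00° ✓; |MT| = 6.300 ✓; bearing(M→B) − bearing(M→T) = 98.00° ✓; |MB| = 6.300 ✓; ∠(MB, BD) = 83.90° ✗; |BD| = 16.50 ✓.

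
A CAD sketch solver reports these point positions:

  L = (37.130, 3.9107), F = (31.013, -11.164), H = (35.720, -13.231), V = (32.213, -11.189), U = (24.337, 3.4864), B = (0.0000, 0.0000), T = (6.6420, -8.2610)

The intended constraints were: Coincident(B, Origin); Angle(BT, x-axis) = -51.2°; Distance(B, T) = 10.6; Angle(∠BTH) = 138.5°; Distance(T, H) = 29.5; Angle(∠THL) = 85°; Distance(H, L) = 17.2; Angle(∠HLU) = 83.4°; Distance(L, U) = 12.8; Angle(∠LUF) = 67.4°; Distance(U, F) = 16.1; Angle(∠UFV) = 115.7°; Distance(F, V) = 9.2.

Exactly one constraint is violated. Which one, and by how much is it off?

Distance(F, V) = 9.2 — off by 8.00.

B = (0.00, 0.00) ✓; BT at -51.20° ✓; |BT| = 10.60 ✓; ∠BTH = 138.5° ✓; |TH| = 29.50 ✓; ∠THL = 85.00° ✓; |HL| = 17.20 ✓; ∠HLU = 83.40° ✓; |LU| = 12.80 ✓; ∠LUF = 67.40° ✓; |UF| = 16.10 ✓; ∠UFV = 115.7° ✓; |FV| = 1.200 ✗.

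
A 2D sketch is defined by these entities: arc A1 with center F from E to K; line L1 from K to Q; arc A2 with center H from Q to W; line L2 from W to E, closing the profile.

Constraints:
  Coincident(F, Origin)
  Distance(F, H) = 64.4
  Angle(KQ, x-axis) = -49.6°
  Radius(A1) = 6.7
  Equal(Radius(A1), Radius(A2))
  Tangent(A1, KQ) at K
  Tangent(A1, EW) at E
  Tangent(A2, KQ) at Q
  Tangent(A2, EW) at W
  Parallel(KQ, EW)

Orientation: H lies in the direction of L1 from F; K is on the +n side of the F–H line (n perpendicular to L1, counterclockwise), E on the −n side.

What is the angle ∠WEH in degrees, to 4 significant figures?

5.940°

The slot axis is L1's direction at -49.6°, so u = (cos -49.6°, sin -49.6°) = (0.6481, -0.7615) and n = (−sin -49.6°, cos -49.6°) = (0.7615, 0.6481). F is at the origin and H lies 64.4 along u from F, so H = 64.4·u = (41.74, -49.04). Tangency of A1 to both parallel lines with radius 6.7 puts K and E at F ± 6.7·n: K = (5.102, 4.342), E = (-5.102, -4.342). Equal radii place Q and W the same way about H: Q = H + 6.7·n = (46.84, -44.70), W = H − 6.7·n = (36.64, -53.39). Then cos ∠WEH = EW·EH / (|EW||EH|), giving 5.940°.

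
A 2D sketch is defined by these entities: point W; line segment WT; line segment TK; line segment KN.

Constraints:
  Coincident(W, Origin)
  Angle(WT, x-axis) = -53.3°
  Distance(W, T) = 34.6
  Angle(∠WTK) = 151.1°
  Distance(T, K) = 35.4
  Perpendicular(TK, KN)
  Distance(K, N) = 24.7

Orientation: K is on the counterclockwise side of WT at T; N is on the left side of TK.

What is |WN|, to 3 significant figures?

66.2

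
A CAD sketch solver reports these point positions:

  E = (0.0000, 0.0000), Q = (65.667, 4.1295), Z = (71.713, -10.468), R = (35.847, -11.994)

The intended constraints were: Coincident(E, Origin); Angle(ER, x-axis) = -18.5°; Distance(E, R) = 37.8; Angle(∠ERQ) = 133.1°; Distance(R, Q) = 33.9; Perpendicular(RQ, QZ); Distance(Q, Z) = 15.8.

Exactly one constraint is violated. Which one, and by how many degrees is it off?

Perpendicular(RQ, QZ) — off by 5.90°.

E = (0.00, 0.00) ✓; ER at -18.50° ✓; |ER| = 37.80 ✓; ∠ERQ = 133.1° ✓; |RQ| = 33.90 ✓; ∠(RQ, QZ) = 95.90° ✗; |QZ| = 15.80 ✓.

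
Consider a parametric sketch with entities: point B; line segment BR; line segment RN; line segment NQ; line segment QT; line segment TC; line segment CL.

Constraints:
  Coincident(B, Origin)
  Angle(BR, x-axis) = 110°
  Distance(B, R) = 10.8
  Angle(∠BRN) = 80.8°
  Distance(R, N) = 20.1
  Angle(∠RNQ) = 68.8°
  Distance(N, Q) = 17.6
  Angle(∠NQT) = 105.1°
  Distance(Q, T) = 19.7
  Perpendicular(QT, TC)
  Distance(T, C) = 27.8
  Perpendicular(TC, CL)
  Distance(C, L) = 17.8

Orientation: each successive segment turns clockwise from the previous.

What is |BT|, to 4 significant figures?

8.415

B is at the origin; BR runs at 110.0° with length 10.8, so R = (-3.694, 10.15). ∠BRN = 80.8° gives RN at 10.80° from the x-axis; with |RN| = 20.1, N = (16.05, 13.92). ∠RNQ = 68.8° gives NQ at -100.4° from the x-axis; with |NQ| = 17.6, Q = (12.87, -3.396). ∠NQT = 105.1° gives QT at -175.3° from the x-axis; with |QT| = 19.7, T = (-6.761, -5.010). Then |BT| = |T − B| = 8.415.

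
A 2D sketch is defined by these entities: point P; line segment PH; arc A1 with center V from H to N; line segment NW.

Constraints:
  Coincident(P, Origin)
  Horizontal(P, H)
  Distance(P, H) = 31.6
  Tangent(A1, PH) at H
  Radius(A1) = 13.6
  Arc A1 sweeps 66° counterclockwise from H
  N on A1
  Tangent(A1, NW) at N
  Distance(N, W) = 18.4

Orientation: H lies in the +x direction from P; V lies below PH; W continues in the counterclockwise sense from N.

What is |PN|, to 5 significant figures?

20.804

P is at the origin; P and H share the same y with |PH| = 31.6 and H on the +x side, so H = (31.600, 0.0000). The tangent condition forces VH to be normal to PH, so V = H + (0, -13.6) = (31.600, -13.600). On A1, H sits at bearing 90° from V; a 66° counterclockwise sweep puts N at bearing 156°, so N = V + 13.6·(cos 156°, sin 156°) = (19.176, -8.0684). Then |PN| = |N − P| = 20.804.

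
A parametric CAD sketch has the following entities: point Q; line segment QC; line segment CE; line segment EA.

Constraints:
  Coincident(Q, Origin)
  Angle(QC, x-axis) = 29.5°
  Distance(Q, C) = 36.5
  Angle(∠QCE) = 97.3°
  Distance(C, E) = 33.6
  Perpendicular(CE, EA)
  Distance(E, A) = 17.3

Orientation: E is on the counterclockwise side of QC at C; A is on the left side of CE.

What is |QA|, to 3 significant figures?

42.7

Q is at the origin; QC runs at 29.5° with length 36.5, so C = 36.5·(cos 29.5°, sin 29.5°) = (31.8, 18.0). ∠QCE = 97.3°, so CE runs at 29.5° + (180° − 97.3°) = 112° from the x-axis; with |CE| = 33.6, E = C + 33.6·(cos 112°, sin 112°) = (19.1, 49.1). CE ⟂ EA; with |EA| = 17.3 on the left of CE, A = E + 17.3·(-0.926, -0.378) = (3.05, 42.5). Then |QA| = |A − Q| = 42.7.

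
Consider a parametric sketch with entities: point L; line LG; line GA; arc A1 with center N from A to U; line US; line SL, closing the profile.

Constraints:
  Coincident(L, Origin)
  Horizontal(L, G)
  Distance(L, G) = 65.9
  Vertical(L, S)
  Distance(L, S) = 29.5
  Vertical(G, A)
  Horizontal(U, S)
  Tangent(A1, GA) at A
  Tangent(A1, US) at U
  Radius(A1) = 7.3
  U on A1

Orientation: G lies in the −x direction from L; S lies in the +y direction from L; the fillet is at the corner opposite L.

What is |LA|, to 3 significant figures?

69.5

The virtual corner opposite L is at (-65.9, 29.5). Tangency of A1 to GA means the radius NA is perpendicular to GA and the tangent condition forces NU to be normal to US, with radius 7.3, so the center N sits 7.3 in from both sides at N = (-58.6, 22.2). That places the tangent points at A = (-65.9, 22.2) on GA and U = (-58.6, 29.5) on US. Then |LA| = |A − L| = 69.5.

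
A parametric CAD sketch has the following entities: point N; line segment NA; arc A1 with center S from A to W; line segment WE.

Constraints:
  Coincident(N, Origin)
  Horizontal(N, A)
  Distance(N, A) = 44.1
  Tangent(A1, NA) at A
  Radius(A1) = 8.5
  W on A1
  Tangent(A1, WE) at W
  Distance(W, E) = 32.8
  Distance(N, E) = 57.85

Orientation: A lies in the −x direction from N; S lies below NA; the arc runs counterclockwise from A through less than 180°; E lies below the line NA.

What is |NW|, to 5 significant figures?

53.278

Checks: |SW| = 8.500 ✓; ∠(SW, WE) = 90.00° ✓; |WE| = 32.80 ✓; |NE| = 57.85 ✓.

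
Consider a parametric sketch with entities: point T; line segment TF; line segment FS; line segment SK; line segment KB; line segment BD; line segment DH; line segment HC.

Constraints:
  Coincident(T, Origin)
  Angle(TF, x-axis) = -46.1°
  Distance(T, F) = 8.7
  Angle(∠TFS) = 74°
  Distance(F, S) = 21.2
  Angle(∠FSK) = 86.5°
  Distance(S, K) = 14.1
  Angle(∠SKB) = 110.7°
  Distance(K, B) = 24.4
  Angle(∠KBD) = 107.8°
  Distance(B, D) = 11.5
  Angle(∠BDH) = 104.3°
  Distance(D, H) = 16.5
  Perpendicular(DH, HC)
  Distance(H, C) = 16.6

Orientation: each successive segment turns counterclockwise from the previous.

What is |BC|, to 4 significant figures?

20.10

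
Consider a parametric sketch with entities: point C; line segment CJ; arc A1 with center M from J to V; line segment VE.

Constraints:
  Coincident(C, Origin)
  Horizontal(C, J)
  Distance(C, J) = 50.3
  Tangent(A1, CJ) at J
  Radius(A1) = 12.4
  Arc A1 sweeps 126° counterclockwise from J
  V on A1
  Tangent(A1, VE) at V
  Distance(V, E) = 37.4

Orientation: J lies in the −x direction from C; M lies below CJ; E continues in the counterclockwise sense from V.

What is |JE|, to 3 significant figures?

51.4

On A1, J sits at bearing 90° from M; a 126° counterclockwise sweep puts V at bearing 216°, so V = M + 12.4·(cos 216°, sin 216°) = (-60.3, -19.7). The tangent condition forces MV to be normal to VE, so VE runs along (−sin 216°, cos 216°); with |VE| = 37.4, E = (-38.3, -49.9). Then |JE| = |E − J| = 51.4.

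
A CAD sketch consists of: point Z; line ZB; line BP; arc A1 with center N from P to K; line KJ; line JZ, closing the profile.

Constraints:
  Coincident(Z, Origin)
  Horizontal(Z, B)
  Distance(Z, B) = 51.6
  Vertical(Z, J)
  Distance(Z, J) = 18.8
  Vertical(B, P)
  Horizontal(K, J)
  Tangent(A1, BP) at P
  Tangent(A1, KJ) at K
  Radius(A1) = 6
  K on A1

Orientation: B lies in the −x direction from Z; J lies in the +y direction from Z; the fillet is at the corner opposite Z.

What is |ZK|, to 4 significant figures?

49.32

The virtual corner opposite Z is at (-51.60, 18.80). Since A1 is tangent to BP there, NP ⟂ BP and the tangent condition forces NK to be normal to KJ, with radius 6.0, so the center N sits 6.0 in from both sides at N = (-45.60, 12.80). That places the tangent points at P = (-51.60, 12.80) on BP and K = (-45.60, 18.80) on KJ. Then |ZK| = |K − Z| = 49.32.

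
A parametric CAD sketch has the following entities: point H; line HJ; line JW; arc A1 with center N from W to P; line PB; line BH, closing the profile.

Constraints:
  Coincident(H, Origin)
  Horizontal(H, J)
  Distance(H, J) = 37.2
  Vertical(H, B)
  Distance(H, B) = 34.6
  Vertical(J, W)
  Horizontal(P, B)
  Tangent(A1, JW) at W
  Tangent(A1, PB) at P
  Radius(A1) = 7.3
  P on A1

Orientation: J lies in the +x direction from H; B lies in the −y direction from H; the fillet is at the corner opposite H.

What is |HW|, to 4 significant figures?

46.14

The virtual corner opposite H is at (37.20, -34.60). The tangent condition forces NW to be normal to JW and A1 meets PB tangentially, so NP is at right angles to PB, with radius 7.3, so the center N sits 7.3 in from both sides at N = (29.90, -27.30). That places the tangent points at W = (37.20, -27.30) on JW and P = (29.90, -34.60) on PB. Then |HW| = |W − H| = 46.14.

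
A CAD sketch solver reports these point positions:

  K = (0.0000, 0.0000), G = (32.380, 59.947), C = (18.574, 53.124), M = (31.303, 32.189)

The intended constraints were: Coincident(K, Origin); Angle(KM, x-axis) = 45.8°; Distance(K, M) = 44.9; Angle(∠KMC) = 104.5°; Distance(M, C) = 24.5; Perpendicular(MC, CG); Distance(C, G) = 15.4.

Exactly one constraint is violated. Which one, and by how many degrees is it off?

Perpendicular(MC, CG) — off by 5.00°.

K = (0.00, 0.00) ✓; KM at 45.80° ✓; |KM| = 44.90 ✓; ∠KMC = 104.5° ✓; |MC| = 24.50 ✓; ∠(MC, CG) = 95.00° ✗; |CG| = 15.40 ✓.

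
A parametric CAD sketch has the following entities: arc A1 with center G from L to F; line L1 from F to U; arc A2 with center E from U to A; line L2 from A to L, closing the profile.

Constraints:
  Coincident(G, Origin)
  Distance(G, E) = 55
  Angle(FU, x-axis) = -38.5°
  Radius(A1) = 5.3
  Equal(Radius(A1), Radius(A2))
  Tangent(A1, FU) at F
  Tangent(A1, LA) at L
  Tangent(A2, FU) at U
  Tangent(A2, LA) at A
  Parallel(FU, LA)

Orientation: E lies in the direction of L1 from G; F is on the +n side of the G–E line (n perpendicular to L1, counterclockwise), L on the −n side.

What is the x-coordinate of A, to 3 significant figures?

39.7

The slot axis is L1's direction at -38.5°, so u = (cos -38.5°, sin -38.5°) = (0.783, -0.623) and n = (−sin -38.5°, cos -38.5°) = (0.623, 0.783). G is at the origin and E lies 55.0 along u from G, so E = 55.0·u = (43.0, -34.2). Tangency of A1 to both parallel lines with radius 5.3 puts F and L at G ± 5.3·n: F = (3.30, 4.15), L = (-3.30, -4.15). Equal radii place U and A the same way about E: U = E + 5.3·n = (46.3, -30.1), A = E − 5.3·n = (39.7, -38.4). So A.x = 39.7.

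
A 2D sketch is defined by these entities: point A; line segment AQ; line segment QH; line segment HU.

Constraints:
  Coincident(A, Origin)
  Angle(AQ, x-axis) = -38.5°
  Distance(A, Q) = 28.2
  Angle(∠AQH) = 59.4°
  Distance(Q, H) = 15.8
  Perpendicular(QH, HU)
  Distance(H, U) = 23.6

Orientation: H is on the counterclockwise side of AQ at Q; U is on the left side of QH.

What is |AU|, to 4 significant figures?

1.594

A is at the origin; AQ runs at -38.5° with length 28.2, so Q = 28.2·(cos -38.5°, sin -38.5°) = (22.07, -17.55). ∠AQH = 59.4°, so QH runs at -38.5° + (180° − 59.4°) = 82.10° from the x-axis; with |QH| = 15.8, H = Q + 15.8·(cos 82.10°, sin 82.10°) = (24.24, -1.905). The perpendicularity gives HU at right angles to QH; with |HU| = 23.6 on the left of QH, U = H + 23.6·(-0.9905, 0.1374) = (0.8652, 1.339). Then |AU| = |U − A| = 1.594.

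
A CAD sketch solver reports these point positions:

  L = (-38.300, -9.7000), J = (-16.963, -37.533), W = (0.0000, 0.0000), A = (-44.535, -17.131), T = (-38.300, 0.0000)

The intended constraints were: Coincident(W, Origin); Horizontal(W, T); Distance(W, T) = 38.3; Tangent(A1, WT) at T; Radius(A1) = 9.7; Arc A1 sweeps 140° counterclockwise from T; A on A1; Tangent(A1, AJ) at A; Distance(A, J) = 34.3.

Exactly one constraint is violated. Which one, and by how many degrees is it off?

Tangent(A1, AJ) at A — off by 3.50°.

W = (0.00, 0.00) ✓; W.y = 0.00, T.y = 0.00 ✓; |WT| = 38.30 ✓; ∠(LT, TW) = 90.00° ✓; |LT| = 9.700 ✓; bearing(L→A) − bearing(L→T) = 140.0° ✓; |LA| = 9.700 ✓; ∠(LA, AJ) = 86.50° ✗; |AJ| = 34.30 ✓.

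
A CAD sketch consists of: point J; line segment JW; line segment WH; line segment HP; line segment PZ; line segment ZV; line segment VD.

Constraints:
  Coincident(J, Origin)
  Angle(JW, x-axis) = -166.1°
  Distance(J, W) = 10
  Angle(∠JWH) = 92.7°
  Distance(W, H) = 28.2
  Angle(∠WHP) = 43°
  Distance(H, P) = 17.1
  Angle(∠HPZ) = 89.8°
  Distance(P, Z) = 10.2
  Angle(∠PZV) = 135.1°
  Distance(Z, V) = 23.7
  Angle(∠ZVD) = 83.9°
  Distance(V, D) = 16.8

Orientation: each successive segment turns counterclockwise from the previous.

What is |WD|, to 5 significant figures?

31.342

J is at the origin; JW runs at -166.1° with length 10.0, so W = (-9.7072, -2.4023). ∠JWH = 92.7° gives WH at -78.800° from the x-axis; with |WH| = 28.2, H = (-4.2298, -30.065). ∠WHP = 43.0° gives HP at 58.200° from the x-axis; with |HP| = 17.1, P = (4.7812, -15.532). ∠HPZ = 89.8° gives PZ at 148.40° from the x-axis; with |PZ| = 10.2, Z = (-3.9064, -10.187). ∠PZV = 135.1° gives ZV at -166.70° from the x-axis; with |ZV| = 23.7, V = (-26.971, -15.640). ∠ZVD = 83.9° gives VD at -70.600° from the x-axis; with |VD| = 16.8, D = (-21.390, -31.486). Then |WD| = |D − W| = 31.342.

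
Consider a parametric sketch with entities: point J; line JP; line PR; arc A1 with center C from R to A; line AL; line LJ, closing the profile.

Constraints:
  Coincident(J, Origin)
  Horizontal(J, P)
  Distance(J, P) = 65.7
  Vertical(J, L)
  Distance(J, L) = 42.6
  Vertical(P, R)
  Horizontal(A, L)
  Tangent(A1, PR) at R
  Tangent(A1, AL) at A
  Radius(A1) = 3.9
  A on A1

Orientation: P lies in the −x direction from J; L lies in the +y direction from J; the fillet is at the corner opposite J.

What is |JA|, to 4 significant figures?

75.06

J is at the origin; JP is horizontal with |JP| = 65.7 and P on the −x side, so P = (-65.70, 0.000). J and L share the same x with |JL| = 42.6 and L on the +y side, so L = (0.000, 42.60). The virtual corner opposite J is at (-65.70, 42.60). Since A1 is tangent to PR there, CR ⟂ PR and the tangent condition forces CA to be normal to AL, with radius 3.9, so the center C sits 3.9 in from both sides at C = (-61.80, 38.70). That places the tangent points at R = (-65.70, 38.70) on PR and A = (-61.80, 42.60) on AL. Then |JA| = |A − J| = 75.06.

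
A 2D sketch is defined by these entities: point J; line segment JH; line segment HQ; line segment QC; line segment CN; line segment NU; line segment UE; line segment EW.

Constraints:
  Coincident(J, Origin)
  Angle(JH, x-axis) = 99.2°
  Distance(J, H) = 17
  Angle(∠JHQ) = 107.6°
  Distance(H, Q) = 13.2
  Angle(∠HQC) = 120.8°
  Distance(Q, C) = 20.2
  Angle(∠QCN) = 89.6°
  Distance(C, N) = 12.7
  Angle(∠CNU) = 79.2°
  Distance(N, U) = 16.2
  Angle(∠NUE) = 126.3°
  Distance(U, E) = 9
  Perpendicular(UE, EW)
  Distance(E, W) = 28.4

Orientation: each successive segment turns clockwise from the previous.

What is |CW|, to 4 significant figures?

12.18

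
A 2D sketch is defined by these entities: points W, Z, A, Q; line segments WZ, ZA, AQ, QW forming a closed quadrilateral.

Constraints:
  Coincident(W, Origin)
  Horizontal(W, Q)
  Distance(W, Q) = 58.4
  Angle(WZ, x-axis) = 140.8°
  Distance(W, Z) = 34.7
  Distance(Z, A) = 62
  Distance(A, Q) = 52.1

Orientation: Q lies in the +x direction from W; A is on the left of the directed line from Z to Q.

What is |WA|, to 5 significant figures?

54.018

Checks: WZ at 140.8° ✓; |ZA| = 62.00 ✓; |AQ| = 52.10 ✓.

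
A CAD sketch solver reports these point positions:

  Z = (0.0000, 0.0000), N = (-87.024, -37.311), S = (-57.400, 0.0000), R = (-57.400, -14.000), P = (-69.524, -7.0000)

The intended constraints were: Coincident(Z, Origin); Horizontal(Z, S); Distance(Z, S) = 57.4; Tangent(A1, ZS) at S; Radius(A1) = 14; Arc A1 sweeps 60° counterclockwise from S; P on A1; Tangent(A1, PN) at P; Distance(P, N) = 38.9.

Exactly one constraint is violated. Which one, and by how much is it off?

Distance(P, N) = 38.9 — off by 3.90.

Z = (0.00, 0.00) ✓; Z.y = 0.00, S.y = 0.00 ✓; |ZS| = 57.40 ✓; ∠(RS, SZ) = 90.00° ✓; |RS| = 14.00 ✓; bearing(R→P) − bearing(R→S) = 60.00° ✓; |RP| = 14.00 ✓; ∠(RP, PN) = 90.00° ✓; |PN| = 35.00 ✗.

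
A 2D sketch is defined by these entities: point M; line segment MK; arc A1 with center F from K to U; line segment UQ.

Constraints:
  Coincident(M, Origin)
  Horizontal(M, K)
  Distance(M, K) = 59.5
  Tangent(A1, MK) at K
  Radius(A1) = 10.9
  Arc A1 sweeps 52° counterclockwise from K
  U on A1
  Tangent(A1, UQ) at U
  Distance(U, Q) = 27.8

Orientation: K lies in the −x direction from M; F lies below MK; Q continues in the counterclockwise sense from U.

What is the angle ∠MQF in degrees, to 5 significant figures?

13.562°

M is at the origin; M and K share the same y with |MK| = 59.5 and K on the −x side, so K = (-59.500, 0.0000). A1 meets MK tangentially, so FK is at right angles to MK, so F = K + (0, -10.9) = (-59.500, -10.900). On A1, K sits at bearing 90° from F; a 52° counterclockwise sweep puts U at bearing 142°, so U = F + 10.9·(cos 142°, sin 142°) = (-68.089, -4.1893). Since A1 is tangent to UQ there, FU ⟂ UQ, so UQ runs along (−sin 142°, cos 142°); with |UQ| = 27.8, Q = (-85.205, -26.096). Then cos ∠MQF = QM·QF / (|QM||QF|), giving 13.562°.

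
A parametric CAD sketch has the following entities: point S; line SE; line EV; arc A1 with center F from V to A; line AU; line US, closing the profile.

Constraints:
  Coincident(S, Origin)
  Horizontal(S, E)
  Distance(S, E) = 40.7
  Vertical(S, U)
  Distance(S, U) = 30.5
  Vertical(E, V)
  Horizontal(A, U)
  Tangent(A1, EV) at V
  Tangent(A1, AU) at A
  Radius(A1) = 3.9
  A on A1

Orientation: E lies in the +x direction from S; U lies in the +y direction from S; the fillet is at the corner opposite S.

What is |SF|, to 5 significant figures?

45.407

SU is vertical with |SU| = 30.5 and U on the +y side, so U = (0.0000, 30.500). The virtual corner opposite S is at (40.700, 30.500). Since A1 is tangent to EV there, FV ⟂ EV and the tangent condition forces FA to be normal to AU, with radius 3.9, so the center F sits 3.9 in from both sides at F = (36.800, 26.600). Then |SF| = |F − S| = 45.407.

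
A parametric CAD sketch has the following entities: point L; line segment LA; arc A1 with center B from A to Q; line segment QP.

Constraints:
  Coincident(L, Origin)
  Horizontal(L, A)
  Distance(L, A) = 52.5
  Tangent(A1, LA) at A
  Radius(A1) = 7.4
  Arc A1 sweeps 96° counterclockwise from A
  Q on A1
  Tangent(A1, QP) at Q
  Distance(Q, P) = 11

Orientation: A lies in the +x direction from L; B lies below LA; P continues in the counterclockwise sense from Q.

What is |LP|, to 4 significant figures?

50.08

L is at the origin; L and A share the same y with |LA| = 52.5 and A on the +x side, so A = (52.50, 0.000). The tangent condition forces BA to be normal to LA, so B = A + (0, -7.4) = (52.50, -7.400). On A1, A sits at bearing 90° from B; a 96° counterclockwise sweep puts Q at bearing 186°, so Q = B + 7.4·(cos 186°, sin 186°) = (45.14, -8.174). Since A1 is tangent to QP there, BQ ⟂ QP, so QP runs along (−sin 186°, cos 186°); with |QP| = 11.0, P = (46.29, -19.11). Then |LP| = |P − L| = 50.08.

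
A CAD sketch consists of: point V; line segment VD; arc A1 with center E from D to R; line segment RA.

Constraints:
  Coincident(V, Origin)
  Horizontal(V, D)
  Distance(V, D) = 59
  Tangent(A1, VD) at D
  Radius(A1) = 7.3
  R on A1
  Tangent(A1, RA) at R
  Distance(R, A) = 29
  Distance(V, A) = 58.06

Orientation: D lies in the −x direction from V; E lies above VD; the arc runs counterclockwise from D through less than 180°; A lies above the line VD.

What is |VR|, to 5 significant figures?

52.163

V is at the origin; V and D share the same y with |VD| = 59.0 and D on the −x side, so D = (-59.000, 0.0000). The tangent condition forces ED to be normal to VD, so E = D + (0, 7.3) = (-59.000, 7.3000). Since ER ⟂ RA (tangency), |EA| = √(7.3² + 29.0²) = 29.905 regardless of where R sits on A1. So A lies on both circle(V, 58.06) and circle(E, 29.905); the above-VD intersection is A = (-46.666, 34.543). R is the foot of the tangent from A: R = (-51.816, 6.0037).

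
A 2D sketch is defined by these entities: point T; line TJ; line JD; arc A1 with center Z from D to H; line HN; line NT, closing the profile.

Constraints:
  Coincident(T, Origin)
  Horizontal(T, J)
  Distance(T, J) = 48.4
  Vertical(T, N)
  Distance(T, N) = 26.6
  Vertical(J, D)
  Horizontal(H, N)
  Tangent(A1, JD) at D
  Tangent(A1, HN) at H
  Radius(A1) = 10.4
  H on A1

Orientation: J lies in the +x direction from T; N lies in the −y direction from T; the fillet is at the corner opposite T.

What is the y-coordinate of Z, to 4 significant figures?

-16.20

T is at the origin; TJ is horizontal with |TJ| = 48.4 and J on the +x side, so J = (48.40, 0.000). TN is vertical with |TN| = 26.6 and N on the −y side, so N = (0.000, -26.60). The virtual corner opposite T is at (48.40, -26.60). The tangent condition forces ZD to be normal to JD and the tangent condition forces ZH to be normal to HN, with radius 10.4, so the center Z sits 10.4 in from both sides at Z = (38.00, -16.20). So Z.y = -16.20.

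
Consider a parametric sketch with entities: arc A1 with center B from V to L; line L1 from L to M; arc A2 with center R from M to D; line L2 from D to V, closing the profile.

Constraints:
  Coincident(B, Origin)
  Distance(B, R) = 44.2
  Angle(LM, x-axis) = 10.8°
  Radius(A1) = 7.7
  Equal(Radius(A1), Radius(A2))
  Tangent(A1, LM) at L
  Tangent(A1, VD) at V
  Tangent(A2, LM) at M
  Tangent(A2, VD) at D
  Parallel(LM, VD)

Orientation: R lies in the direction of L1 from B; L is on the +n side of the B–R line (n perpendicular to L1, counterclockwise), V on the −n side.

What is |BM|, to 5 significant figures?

44.866

The slot axis is L1's direction at 10.8°, so u = (cos 10.8°, sin 10.8°) = (0.98229, 0.18738) and n = (−sin 10.8°, cos 10.8°) = (-0.18738, 0.98229). B is at the origin and R lies 44.2 along u from B, so R = 44.2·u = (43.417, 8.2823). Tangency of A1 to both parallel lines with radius 7.7 puts L and V at B ± 7.7·n: L = (-1.4428, 7.5636), V = (1.4428, -7.5636). Equal radii place M and D the same way about R: M = R + 7.7·n = (41.974, 15.846), D = R − 7.7·n = (44.860, 0.71864). Then |BM| = |M − B| = 44.866.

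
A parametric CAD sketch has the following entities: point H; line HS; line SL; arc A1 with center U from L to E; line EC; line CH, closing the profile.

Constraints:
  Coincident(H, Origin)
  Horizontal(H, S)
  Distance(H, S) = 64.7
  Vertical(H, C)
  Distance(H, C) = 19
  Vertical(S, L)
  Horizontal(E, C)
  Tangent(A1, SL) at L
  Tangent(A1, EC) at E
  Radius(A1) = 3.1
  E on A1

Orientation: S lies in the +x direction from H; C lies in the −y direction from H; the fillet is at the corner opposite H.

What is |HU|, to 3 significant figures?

63.6

H is at the origin; H and S share the same y with |HS| = 64.7 and S on the +x side, so S = (64.7, 0.00). H and C share the same x with |HC| = 19.0 and C on the −y side, so C = (0.00, -19.0). The virtual corner opposite H is at (64.7, -19.0). Tangency of A1 to SL means the radius UL is perpendicular to SL and since A1 is tangent to EC there, UE ⟂ EC, with radius 3.1, so the center U sits 3.1 in from both sides at U = (61.6, -15.9). Then |HU| = |U − H| = 63.6.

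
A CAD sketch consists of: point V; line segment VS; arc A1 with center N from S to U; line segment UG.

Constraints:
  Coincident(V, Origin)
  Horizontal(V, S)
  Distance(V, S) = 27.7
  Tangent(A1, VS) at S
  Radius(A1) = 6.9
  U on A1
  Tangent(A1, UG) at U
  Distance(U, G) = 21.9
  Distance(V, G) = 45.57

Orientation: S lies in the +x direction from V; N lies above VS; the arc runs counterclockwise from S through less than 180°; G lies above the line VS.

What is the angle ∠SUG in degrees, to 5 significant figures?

136.30°

V is at the origin; VS is horizontal with |VS| = 27.7 and S on the +x side, so S = (27.700, 0.0000). Since A1 is tangent to VS there, NS ⟂ VS, so N = S + (0, 6.9) = (27.700, 6.9000). Since NU ⟂ UG (tangency), |NG| = √(6.9² + 21.9²) = 22.961 regardless of where U sits on A1. So G lies on both circle(V, 45.57) and circle(N, 22.961); the above-VS intersection is G = (35.587, 28.464). U is the foot of the tangent from G: U = (34.593, 6.5869).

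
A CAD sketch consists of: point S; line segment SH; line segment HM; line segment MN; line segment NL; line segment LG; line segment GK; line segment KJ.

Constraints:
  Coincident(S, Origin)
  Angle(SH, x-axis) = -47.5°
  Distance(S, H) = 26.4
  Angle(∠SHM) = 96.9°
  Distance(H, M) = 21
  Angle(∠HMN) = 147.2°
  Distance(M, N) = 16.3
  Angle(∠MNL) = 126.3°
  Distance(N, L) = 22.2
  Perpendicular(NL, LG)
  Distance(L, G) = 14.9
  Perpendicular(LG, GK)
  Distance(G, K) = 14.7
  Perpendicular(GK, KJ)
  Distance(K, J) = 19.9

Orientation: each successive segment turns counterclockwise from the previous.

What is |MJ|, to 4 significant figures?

24.96

S is at the origin; SH runs at -47.5° with length 26.4, so H = (17.84, -19.46). ∠SHM = 96.9° gives HM at 35.60° from the x-axis; with |HM| = 21.0, M = (34.91, -7.240). ∠HMN = 147.2° gives MN at 68.40° from the x-axis; with |MN| = 16.3, N = (40.91, 7.916). ∠MNL = 126.3° gives NL at 122.1° from the x-axis; with |NL| = 22.2, L = (29.11, 26.72). NL is perpendicular to LG, so LG runs at -147.9°; with |LG| = 14.9, G = (16.49, 18.80). LG ⟂ GK, so GK runs at -57.90°; with |GK| = 14.7, K = (24.30, 6.351). GK ⟂ KJ, so KJ runs at 32.10°; with |KJ| = 19.9, J = (41.16, 16.93). Then |MJ| = |J − M| = 24.96.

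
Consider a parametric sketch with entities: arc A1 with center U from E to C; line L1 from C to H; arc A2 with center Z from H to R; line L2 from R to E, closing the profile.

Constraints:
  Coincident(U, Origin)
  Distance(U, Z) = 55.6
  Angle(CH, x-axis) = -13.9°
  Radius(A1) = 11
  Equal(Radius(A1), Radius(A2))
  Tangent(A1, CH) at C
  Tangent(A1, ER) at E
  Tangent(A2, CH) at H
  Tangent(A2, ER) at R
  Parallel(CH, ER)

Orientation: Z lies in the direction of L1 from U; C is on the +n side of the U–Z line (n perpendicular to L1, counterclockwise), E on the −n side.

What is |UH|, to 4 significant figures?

56.68

Tangency of A1 to both parallel lines with radius 11.0 puts C and E at U ± 11.0·n: C = (2.643, 10.68), E = (-2.643, -10.68). Equal radii place H and R the same way about Z: H = Z + 11.0·n = (56.61, -2.679), R = Z − 11.0·n = (51.33, -24.03). Then |UH| = |H − U| = 56.68.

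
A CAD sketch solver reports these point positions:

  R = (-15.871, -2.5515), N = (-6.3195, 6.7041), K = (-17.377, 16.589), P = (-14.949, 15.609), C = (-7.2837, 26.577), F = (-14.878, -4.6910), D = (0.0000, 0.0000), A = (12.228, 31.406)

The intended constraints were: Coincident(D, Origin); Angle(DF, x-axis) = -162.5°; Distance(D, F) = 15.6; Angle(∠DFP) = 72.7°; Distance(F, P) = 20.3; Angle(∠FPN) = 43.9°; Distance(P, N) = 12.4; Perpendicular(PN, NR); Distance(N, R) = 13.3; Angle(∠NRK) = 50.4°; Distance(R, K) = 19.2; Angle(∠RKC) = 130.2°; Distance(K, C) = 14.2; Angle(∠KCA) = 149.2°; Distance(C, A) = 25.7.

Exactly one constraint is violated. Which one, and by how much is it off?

Distance(C, A) = 25.7 — off by 5.60.

D = (0.00, 0.00) ✓; DF at -162.5° ✓; |DF| = 15.60 ✓; ∠DFP = 72.70° ✓; |FP| = 20.30 ✓; ∠FPN = 43.90° ✓; |PN| = 12.40 ✓; ∠(PN, NR) = 90.00° ✓; |NR| = 13.30 ✓; ∠NRK = 50.40° ✓; |RK| = 19.20 ✓; ∠RKC = 130.2° ✓; |KC| = 14.20 ✓; ∠KCA = 149.2° ✓; |CA| = 20.10 ✗.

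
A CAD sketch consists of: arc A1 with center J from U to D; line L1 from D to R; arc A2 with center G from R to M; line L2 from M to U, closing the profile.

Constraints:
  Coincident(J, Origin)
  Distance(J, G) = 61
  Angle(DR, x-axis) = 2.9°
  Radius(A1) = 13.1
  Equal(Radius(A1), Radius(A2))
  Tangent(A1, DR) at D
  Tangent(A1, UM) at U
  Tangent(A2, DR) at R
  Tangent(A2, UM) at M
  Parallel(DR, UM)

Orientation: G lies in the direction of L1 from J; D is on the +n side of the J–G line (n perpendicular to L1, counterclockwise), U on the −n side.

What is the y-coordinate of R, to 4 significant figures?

16.17

The slot axis is L1's direction at 2.9°, so u = (cos 2.9°, sin 2.9°) = (0.9987, 0.05059) and n = (−sin 2.9°, cos 2.9°) = (-0.05059, 0.9987). J is at the origin and G lies 61.0 along u from J, so G = 61.0·u = (60.92, 3.086). Tangency of A1 to both parallel lines with radius 13.1 puts D and U at J ± 13.1·n: D = (-0.6628, 13.08), U = (0.6628, -13.08). Equal radii place R and M the same way about G: R = G + 13.1·n = (60.26, 16.17), M = G − 13.1·n = (61.58, -9.997). So R.y = 16.17.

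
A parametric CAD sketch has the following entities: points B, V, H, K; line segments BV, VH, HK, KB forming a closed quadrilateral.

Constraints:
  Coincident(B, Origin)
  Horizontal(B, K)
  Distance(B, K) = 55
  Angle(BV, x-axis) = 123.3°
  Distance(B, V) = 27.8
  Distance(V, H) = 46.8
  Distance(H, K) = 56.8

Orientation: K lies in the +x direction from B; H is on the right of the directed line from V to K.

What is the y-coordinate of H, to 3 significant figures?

-20.3

B is at the origin; B and K share the same y with |BK| = 55.0 and K in +x, so K = (55.0, 0). BV runs at 123.3° with |BV| = 27.8, so V = (-15.3, 23.2). H is determined by |VH| = 46.8 and |HK| = 56.8 together: it lies at the intersection of circle(V, 46.8) and circle(K, 56.8). With |VK| = 74.0, the foot of the radical line on VK is 30.0 from V and the perpendicular offset is √(46.8² − 30.0²) = 35.9. Taking the right-of-VK solution: H = (1.95, -20.3).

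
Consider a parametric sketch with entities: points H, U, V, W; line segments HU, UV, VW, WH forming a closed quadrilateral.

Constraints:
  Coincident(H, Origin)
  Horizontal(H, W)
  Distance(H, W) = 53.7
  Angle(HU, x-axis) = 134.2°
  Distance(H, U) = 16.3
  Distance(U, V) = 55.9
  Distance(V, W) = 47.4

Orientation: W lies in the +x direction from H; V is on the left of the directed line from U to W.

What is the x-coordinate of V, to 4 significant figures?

34.66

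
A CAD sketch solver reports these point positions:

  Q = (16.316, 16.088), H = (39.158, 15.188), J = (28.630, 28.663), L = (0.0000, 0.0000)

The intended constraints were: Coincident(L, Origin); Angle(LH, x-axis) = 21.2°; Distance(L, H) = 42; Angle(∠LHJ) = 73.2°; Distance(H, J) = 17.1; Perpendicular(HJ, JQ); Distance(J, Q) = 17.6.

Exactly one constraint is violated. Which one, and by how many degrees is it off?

Perpendicular(HJ, JQ) — off by 7.60°.

L = (0.00, 0.00) ✓; LH at 21.20° ✓; |LH| = 42.00 ✓; ∠LHJ = 73.20° ✓; |HJ| = 17.10 ✓; ∠(HJ, JQ) = 97.60° ✗; |JQ| = 17.60 ✓.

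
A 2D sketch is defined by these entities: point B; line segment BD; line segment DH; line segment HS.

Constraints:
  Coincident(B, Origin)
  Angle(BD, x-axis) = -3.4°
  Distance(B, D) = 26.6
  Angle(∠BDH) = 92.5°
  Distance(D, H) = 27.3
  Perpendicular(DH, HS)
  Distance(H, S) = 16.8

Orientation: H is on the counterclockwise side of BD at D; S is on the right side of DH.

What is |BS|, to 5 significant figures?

51.878

∠BDH = 92.5°, so DH runs at -3.4° + (180° − 92.5°) = 84.100° from the x-axis; with |DH| = 27.3, H = D + 27.3·(cos 84.100°, sin 84.100°) = (29.359, 25.578). The perpendicularity gives HS at right angles to DH; with |HS| = 16.8 on the right of DH, S = H + 16.8·(0.99470, -0.10279) = (46.070, 23.851). Then |BS| = |S − B| = 51.878.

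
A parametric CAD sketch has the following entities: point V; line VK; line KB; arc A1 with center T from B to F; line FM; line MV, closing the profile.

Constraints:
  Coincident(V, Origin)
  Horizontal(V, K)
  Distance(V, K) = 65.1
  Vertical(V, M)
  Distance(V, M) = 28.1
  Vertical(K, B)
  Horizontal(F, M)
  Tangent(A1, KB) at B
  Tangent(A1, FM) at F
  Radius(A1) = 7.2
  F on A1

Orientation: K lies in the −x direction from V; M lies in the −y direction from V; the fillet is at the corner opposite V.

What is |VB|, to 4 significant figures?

68.37

The virtual corner opposite V is at (-65.10, -28.10). Since A1 is tangent to KB there, TB ⟂ KB and since A1 is tangent to FM there, TF ⟂ FM, with radius 7.2, so the center T sits 7.2 in from both sides at T = (-57.90, -20.90). That places the tangent points at B = (-65.10, -20.90) on KB and F = (-57.90, -28.10) on FM. Then |VB| = |B − V| = 68.37.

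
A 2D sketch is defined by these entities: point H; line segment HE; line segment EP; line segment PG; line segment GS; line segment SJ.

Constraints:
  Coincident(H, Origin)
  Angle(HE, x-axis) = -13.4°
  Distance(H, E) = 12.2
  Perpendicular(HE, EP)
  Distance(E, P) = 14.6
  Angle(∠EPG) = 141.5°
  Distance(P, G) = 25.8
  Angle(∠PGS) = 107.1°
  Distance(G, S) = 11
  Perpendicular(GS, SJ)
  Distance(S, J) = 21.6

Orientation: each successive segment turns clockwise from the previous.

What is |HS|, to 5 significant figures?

33.855

H is at the origin; HE runs at -13.4° with length 12.2, so E = (11.868, -2.8273). HE is perpendicular to EP, so EP runs at -103.40°; with |EP| = 14.6, P = (8.4843, -17.030). ∠EPG = 141.5° gives PG at -141.90° from the x-axis; with |PG| = 25.8, G = (-11.819, -32.949). ∠PGS = 107.1° gives GS at 145.20° from the x-axis; with |GS| = 11.0, S = (-20.851, -26.672). Then |HS| = |S − H| = 33.855.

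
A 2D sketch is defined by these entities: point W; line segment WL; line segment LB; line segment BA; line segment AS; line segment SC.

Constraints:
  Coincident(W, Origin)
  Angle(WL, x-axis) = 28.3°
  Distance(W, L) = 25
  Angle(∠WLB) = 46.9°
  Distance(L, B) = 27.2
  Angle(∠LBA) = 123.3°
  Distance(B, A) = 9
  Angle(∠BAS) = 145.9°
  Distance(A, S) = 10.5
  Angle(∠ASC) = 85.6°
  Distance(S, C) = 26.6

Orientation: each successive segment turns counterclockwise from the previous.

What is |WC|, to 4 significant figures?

11.88

W is at the origin; WL runs at 28.3° with length 25.0, so L = (22.01, 11.85). ∠WLB = 46.9° gives LB at 161.4° from the x-axis; with |LB| = 27.2, B = (-3.767, 20.53). ∠LBA = 123.3° gives BA at -141.9° from the x-axis; with |BA| = 9.0, A = (-10.85, 14.97). ∠BAS = 145.9° gives AS at -107.8° from the x-axis; with |AS| = 10.5, S = (-14.06, 4.977). ∠ASC = 85.6° gives SC at -13.40° from the x-axis; with |SC| = 26.6, C = (11.82, -1.187). Then |WC| = |C − W| = 11.88.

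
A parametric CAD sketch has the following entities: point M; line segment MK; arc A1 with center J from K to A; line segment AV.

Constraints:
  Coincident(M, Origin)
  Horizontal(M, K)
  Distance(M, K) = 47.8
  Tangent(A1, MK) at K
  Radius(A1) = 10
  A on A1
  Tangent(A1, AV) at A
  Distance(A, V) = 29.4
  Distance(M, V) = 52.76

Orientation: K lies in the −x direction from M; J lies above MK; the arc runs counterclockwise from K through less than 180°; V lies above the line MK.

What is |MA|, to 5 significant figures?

38.958

Checks: ∠(JK, KM) = 90.00° ✓; |JK| = 10.00 ✓; |JA| = 10.00 ✓; ∠(JA, AV) = 90.00° ✓; |AV| = 29.40 ✓; |MV| = 52.76 ✓.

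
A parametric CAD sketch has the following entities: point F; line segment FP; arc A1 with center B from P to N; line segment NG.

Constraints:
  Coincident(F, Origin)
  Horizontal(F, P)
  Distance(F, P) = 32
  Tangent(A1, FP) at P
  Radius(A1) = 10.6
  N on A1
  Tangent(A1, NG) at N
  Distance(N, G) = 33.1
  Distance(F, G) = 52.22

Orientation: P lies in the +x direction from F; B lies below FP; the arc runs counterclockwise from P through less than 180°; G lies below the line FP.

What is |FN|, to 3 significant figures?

24.8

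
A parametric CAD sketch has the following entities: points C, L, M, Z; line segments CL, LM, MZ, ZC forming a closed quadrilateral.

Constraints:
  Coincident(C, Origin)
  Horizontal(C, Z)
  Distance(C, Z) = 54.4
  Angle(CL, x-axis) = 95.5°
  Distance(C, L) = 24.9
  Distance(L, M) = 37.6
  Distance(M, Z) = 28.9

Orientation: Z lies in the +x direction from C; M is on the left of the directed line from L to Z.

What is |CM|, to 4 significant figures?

41.12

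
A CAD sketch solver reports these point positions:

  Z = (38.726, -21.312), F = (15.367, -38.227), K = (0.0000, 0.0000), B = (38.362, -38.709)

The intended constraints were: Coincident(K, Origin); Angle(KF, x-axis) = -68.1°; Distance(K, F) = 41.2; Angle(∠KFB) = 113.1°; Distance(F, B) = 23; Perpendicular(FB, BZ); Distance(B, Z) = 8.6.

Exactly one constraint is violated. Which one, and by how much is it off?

Distance(B, Z) = 8.6 — off by 8.80.

K = (0.00, 0.00) ✓; KF at -68.10° ✓; |KF| = 41.20 ✓; ∠KFB = 113.1° ✓; |FB| = 23.00 ✓; ∠(FB, BZ) = 90.00° ✓; |BZ| = 17.40 ✗.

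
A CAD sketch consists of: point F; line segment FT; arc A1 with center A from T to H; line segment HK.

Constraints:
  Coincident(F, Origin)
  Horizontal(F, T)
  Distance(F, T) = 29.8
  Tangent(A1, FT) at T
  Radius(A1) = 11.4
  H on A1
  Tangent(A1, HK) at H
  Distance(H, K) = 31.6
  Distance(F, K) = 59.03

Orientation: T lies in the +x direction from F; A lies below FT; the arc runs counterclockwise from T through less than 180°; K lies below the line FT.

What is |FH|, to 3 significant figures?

27.7

Checks: F.y = 0.00, T.y = 0.00 ✓; |AH| = 11.40 ✓; ∠(AH, HK) = 90.00° ✓; |HK| = 31.60 ✓; |FK| = 59.03 ✓.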